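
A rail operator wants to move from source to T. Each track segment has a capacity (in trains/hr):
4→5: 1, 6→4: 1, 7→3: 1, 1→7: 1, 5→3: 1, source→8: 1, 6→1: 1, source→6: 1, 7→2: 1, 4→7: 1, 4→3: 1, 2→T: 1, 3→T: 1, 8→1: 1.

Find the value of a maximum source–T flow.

Augment source→6→4→3→T: bottleneck 1. Total 1.
Augment source→8→1→7→2→T: bottleneck 1. Total 2.
No augmenting path remains in the residual graph.

2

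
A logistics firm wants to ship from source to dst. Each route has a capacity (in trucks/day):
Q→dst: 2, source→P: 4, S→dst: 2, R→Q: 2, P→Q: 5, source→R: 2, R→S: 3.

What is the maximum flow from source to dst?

Augment source→P→Q→dst: bottleneck 2. Total 2.
Augment source→R→S→dst: bottleneck 2. Total 4.
No augmenting path remains in the residual graph.

4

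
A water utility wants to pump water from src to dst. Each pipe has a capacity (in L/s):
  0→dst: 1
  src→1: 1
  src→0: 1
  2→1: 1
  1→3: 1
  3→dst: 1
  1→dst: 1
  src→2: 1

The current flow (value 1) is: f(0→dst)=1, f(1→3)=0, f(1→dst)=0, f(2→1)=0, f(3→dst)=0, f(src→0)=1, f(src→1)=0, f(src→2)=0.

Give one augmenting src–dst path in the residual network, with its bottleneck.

src→1→dst, bottleneck 1

Residual along src→1→dst: src→1: 1, 1→dst: 1.
Bottleneck = min = 1.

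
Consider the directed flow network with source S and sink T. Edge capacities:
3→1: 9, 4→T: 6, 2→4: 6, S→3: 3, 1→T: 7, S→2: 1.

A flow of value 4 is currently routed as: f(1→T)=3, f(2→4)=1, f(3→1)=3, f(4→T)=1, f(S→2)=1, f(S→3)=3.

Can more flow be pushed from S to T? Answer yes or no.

Residual reachable from S: {S}; T is not reachable.
Saturated cut: S→3, S→2 with total capacity 4 = current flow value. Flow is maximum.

No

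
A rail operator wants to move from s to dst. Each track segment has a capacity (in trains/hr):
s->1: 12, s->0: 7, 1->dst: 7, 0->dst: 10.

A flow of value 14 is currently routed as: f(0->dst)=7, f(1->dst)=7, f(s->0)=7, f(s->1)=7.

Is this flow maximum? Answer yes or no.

Yes

Residual reachable from s: {1, s}; dst is not reachable.
Saturated cut: s->0, 1->dst with total capacity 14 = current flow value. Flow is maximum.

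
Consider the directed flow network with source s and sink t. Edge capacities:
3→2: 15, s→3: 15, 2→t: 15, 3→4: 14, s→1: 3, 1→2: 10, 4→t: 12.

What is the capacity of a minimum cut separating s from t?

Max flow = 18 (via 3 augmenting paths).
In the residual at optimum, the set reachable from s is {s}.
Cut edges: s→1 (cap 3), s→3 (cap 15). Sum = 18.

18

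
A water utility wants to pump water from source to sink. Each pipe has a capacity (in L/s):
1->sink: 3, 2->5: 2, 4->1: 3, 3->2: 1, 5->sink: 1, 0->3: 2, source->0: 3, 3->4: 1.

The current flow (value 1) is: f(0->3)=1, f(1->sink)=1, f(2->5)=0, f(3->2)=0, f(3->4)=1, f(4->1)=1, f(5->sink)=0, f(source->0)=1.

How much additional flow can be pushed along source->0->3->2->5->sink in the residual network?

1

Residual capacities along the path: source->0: 2, 0->3: 1, 3->2: 1, 2->5: 2, 5->sink: 1.
Minimum is 1.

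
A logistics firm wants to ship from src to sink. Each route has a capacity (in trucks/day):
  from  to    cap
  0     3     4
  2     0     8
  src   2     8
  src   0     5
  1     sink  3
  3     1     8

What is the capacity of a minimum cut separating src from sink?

3

Max flow = 3 (via 1 augmenting path).
In the residual at optimum, the set reachable from src is {0, 1, 2, 3, src}.
Cut edges: 1→sink (cap 3). Sum = 3.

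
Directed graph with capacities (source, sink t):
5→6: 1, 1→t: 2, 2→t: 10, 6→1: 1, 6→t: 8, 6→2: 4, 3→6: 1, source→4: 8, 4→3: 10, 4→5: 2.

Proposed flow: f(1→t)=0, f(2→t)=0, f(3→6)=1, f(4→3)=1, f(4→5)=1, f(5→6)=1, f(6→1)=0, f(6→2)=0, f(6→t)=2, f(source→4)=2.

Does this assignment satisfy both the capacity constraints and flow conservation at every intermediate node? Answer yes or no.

Every edge has 0 ≤ f(e) ≤ cap(e).
At each intermediate node, inflow equals outflow.

Yes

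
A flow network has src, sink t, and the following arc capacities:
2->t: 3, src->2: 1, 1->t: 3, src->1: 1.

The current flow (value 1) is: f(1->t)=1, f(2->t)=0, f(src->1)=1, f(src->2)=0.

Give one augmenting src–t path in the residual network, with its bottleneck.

Residual along src->2->t: src->2: 1, 2->t: 3.
Bottleneck = min = 1.

src->2->t, bottleneck 1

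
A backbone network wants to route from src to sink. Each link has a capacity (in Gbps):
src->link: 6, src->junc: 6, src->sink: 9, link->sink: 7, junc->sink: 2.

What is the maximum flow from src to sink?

Augment src->sink: bottleneck 9. Total 9.
Augment src->junc->sink: bottleneck 2. Total 11.
Augment src->link->sink: bottleneck 6. Total 17.
No augmenting path remains in the residual graph.

17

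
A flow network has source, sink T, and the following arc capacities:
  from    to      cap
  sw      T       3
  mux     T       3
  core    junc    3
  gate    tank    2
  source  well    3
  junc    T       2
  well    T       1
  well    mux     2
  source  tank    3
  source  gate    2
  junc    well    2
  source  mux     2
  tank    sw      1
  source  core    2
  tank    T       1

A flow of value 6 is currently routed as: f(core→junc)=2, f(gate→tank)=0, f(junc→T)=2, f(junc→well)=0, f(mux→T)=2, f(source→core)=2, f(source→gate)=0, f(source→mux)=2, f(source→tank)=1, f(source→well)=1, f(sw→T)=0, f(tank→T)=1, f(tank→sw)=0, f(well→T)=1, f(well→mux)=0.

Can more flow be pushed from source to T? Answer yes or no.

Yes

Residual path source→well→mux→T has bottleneck 1 > 0.
Pushing 1 along it raises the flow to 7, so the given flow is not maximum.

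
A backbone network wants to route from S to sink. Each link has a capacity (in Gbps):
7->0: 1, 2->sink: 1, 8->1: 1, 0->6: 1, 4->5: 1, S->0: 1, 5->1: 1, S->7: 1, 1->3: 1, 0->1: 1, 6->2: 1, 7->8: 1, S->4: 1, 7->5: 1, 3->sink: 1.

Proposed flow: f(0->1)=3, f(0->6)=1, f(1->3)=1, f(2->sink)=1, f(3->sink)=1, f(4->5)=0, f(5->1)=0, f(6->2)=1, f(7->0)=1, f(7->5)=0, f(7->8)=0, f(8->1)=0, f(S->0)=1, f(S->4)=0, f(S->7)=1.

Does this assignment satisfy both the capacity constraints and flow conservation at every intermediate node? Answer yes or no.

Capacity violated on 0->1: flow 3 > capacity 1.

No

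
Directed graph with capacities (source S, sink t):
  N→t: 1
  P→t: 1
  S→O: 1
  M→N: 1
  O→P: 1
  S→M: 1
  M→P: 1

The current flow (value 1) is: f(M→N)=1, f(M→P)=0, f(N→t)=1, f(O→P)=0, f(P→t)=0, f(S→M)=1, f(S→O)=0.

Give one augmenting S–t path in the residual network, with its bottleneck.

S→O→P→t, bottleneck 1

Residual along S→O→P→t: S→O: 1, O→P: 1, P→t: 1.
Bottleneck = min = 1.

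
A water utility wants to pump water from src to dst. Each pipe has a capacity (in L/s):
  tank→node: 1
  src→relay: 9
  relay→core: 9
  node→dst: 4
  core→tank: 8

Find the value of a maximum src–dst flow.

1

Augment src→relay→core→tank→node→dst: bottleneck 1. Total 1.
No augmenting path remains in the residual graph.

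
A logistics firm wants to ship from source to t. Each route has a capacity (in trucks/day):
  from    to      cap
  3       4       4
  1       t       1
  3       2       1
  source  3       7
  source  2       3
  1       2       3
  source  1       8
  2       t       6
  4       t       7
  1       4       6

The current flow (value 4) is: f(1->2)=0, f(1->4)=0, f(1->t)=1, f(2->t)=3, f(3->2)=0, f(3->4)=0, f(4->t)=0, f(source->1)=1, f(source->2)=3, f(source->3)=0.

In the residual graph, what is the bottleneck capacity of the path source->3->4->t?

Residual capacities along the path: source->3: 7, 3->4: 4, 4->t: 7.
Minimum is 4.

4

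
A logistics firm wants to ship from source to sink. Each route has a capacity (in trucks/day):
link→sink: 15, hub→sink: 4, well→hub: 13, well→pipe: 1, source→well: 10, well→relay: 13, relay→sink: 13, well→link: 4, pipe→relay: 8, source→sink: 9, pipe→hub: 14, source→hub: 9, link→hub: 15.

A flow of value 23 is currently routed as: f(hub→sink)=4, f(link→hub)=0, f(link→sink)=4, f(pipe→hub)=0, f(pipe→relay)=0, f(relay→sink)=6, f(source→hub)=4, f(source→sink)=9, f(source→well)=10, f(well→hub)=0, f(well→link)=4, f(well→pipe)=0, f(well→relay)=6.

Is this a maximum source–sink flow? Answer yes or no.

Residual reachable from source: {hub, source}; sink is not reachable.
Saturated cut: source→well, source→sink, hub→sink with total capacity 23 = current flow value. Flow is maximum.

Yes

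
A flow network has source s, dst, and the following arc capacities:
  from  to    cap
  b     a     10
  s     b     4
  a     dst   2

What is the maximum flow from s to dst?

Augment s→b→a→dst: bottleneck 2. Total 2.
No augmenting path remains in the residual graph.

2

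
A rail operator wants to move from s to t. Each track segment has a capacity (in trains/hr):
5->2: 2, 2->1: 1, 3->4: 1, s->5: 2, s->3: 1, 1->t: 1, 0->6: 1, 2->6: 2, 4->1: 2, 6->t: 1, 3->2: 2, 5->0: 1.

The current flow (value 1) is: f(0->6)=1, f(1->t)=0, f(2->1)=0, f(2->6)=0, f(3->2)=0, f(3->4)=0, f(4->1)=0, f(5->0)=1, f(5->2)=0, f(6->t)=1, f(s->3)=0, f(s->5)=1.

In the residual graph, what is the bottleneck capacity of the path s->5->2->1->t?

1

Residual capacities along the path: s->5: 1, 5->2: 2, 2->1: 1, 1->t: 1.
Minimum is 1.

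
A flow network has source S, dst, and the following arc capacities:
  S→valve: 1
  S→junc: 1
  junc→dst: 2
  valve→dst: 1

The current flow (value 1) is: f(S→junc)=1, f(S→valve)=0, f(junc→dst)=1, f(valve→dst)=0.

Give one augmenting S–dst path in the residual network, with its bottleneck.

Residual along S→valve→dst: S→valve: 1, valve→dst: 1.
Bottleneck = min = 1.

S→valve→dst, bottleneck 1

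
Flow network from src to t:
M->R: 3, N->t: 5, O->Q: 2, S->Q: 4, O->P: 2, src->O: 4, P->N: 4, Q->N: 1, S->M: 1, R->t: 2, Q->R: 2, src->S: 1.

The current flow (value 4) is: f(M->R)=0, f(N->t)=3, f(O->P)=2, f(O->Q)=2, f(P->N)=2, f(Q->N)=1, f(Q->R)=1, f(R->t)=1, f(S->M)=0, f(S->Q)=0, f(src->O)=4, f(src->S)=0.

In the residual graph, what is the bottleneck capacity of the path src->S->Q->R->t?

1

Residual capacities along the path: src->S: 1, S->Q: 4, Q->R: 1, R->t: 1.
Minimum is 1.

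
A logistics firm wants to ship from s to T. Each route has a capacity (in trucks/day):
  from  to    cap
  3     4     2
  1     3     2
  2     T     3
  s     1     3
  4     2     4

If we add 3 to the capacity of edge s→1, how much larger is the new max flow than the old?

Original max flow = 2.
Edge s→1 does not cross the min cut (source side {1, s}), so extra capacity there cannot help.
New max flow = 2. Increase = 0.

0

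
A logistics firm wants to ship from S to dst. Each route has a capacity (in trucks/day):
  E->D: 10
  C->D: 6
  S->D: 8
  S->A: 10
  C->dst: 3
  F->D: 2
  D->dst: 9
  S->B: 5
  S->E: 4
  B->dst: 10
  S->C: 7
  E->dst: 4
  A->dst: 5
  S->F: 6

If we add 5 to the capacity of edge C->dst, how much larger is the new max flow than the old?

4

Original max flow = 26.
After raising cap(C->dst), augmenting paths through that edge carry 4 more units.
New max flow = 30. Increase = 4.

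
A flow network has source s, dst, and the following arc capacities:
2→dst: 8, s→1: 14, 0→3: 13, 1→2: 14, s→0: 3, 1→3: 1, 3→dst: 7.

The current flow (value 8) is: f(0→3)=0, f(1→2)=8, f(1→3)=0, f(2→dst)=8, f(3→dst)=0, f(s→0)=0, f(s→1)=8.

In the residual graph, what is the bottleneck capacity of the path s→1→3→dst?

1

Residual capacities along the path: s→1: 6, 1→3: 1, 3→dst: 7.
Minimum is 1.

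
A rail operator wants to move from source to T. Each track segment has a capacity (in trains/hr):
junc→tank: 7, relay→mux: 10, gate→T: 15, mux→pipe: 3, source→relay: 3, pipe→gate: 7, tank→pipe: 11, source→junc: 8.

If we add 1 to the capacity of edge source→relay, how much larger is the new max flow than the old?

0

Original max flow = 7.
Edge source→relay does not cross the min cut (source side {junc, mux, pipe, relay, source, tank}), so extra capacity there cannot help.
New max flow = 7. Increase = 0.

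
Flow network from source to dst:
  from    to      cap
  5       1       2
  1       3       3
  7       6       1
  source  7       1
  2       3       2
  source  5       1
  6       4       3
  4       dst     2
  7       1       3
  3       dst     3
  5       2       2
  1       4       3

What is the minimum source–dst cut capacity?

2

Max flow = 2 (via 2 augmenting paths).
In the residual at optimum, the set reachable from source is {source}.
Cut edges: source→5 (cap 1), source→7 (cap 1). Sum = 2.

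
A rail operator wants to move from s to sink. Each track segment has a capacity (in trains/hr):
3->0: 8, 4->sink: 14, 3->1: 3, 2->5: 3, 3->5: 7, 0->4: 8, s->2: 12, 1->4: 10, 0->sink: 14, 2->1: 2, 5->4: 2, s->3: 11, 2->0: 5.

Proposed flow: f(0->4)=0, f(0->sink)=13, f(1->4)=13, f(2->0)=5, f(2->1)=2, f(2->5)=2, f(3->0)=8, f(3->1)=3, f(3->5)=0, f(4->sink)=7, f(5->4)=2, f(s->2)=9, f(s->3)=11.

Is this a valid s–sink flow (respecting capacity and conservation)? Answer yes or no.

No

Capacity violated on 1->4: flow 13 > capacity 10.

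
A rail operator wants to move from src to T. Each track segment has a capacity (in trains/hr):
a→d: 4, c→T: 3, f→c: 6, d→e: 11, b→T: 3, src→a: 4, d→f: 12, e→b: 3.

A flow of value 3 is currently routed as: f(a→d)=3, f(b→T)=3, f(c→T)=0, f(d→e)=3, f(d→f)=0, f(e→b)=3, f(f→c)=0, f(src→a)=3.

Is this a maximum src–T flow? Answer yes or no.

Residual path src→a→d→f→c→T has bottleneck 1 > 0.
Pushing 1 along it raises the flow to 4, so the given flow is not maximum.

No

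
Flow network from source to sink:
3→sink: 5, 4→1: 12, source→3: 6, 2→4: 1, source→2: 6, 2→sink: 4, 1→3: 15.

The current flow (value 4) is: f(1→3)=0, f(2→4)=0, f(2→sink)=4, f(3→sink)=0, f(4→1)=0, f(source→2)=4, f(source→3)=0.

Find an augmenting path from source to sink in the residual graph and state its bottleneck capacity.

Residual along source→3→sink: source→3: 6, 3→sink: 5.
Bottleneck = min = 5.

source→3→sink, bottleneck 5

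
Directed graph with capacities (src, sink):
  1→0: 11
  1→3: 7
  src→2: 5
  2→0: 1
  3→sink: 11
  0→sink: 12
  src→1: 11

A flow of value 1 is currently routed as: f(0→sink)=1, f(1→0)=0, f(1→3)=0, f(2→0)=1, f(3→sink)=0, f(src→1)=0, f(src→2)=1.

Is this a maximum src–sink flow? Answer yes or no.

No

Residual path src→1→0→sink has bottleneck 11 > 0.
Pushing 11 along it raises the flow to 12, so the given flow is not maximum.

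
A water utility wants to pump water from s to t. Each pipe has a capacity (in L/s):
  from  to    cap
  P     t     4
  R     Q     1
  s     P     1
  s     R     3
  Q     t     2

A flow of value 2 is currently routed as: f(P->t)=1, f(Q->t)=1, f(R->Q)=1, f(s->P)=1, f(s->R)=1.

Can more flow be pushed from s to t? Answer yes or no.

Residual reachable from s: {R, s}; t is not reachable.
Saturated cut: s->P, R->Q with total capacity 2 = current flow value. Flow is maximum.

No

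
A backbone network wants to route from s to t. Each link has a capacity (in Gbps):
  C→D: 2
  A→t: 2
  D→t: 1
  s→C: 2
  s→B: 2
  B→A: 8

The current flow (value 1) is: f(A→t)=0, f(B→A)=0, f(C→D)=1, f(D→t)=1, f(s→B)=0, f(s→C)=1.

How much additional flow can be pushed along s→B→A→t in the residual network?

Residual capacities along the path: s→B: 2, B→A: 8, A→t: 2.
Minimum is 2.

2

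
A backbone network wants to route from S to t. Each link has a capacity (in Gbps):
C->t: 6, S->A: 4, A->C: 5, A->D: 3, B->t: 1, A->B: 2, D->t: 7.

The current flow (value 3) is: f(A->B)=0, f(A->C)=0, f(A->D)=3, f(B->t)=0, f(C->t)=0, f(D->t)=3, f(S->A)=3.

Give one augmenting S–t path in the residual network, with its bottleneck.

Residual along S->A->C->t: S->A: 1, A->C: 5, C->t: 6.
Bottleneck = min = 1.

S->A->C->t, bottleneck 1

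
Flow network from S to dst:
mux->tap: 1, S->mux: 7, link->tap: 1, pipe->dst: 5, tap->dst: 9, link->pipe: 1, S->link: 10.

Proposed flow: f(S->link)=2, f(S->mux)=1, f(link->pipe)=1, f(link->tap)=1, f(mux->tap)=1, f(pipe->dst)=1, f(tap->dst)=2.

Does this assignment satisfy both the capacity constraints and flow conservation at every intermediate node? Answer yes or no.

Every edge has 0 ≤ f(e) ≤ cap(e).
At each intermediate node, inflow equals outflow.

Yes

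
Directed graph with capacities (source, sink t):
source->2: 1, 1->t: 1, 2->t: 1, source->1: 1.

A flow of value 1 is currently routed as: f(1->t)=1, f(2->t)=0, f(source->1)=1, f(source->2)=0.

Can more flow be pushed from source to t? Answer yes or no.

Residual path source->2->t has bottleneck 1 > 0.
Pushing 1 along it raises the flow to 2, so the given flow is not maximum.

Yes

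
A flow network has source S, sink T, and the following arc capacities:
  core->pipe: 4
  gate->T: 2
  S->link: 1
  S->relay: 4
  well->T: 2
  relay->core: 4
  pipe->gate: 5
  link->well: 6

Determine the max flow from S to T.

Augment S->link->well->T: bottleneck 1. Total 1.
Augment S->relay->core->pipe->gate->T: bottleneck 2. Total 3.
No augmenting path remains in the residual graph.

3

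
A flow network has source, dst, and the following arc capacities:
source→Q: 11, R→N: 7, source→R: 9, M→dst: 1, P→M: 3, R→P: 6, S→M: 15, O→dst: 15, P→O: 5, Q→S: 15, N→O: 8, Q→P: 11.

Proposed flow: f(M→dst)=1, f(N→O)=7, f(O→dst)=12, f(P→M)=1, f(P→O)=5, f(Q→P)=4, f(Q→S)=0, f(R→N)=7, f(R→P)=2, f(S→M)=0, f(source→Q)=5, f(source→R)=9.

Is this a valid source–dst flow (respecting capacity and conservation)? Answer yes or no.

Conservation fails at Q: inflow 5 ≠ outflow 4.

No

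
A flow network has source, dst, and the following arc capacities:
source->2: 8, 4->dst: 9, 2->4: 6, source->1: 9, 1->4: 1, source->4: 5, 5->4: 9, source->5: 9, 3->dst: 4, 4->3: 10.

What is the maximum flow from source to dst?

Augment source->4->dst: bottleneck 5. Total 5.
Augment source->2->4->dst: bottleneck 4. Total 9.
Augment source->2->4->3->dst: bottleneck 2. Total 11.
Augment source->1->4->3->dst: bottleneck 1. Total 12.
Augment source->5->4->3->dst: bottleneck 1. Total 13.
No augmenting path remains in the residual graph.

13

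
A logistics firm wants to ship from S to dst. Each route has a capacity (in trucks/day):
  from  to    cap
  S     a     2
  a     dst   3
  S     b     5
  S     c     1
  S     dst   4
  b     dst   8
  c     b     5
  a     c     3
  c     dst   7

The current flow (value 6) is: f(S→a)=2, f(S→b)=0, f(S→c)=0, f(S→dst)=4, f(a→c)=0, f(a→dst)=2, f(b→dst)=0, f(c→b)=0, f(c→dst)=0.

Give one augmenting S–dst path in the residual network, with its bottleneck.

Residual along S→c→dst: S→c: 1, c→dst: 7.
Bottleneck = min = 1.

S→c→dst, bottleneck 1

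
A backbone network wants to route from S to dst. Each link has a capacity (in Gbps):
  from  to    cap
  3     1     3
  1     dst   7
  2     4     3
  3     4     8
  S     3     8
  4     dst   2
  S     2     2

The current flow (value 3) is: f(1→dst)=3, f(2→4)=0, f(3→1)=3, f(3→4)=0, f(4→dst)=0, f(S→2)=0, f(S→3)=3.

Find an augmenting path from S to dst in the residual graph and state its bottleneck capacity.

S→3→4→dst, bottleneck 2

Residual along S→3→4→dst: S→3: 5, 3→4: 8, 4→dst: 2.
Bottleneck = min = 2.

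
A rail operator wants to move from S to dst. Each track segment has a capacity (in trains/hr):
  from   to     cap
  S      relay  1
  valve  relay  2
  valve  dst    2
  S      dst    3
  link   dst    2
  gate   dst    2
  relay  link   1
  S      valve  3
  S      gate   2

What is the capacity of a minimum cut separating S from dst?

Max flow = 8 (via 4 augmenting paths).
In the residual at optimum, the set reachable from S is {S, relay, valve}.
Cut edges: S->gate (cap 2), S->dst (cap 3), valve->dst (cap 2), relay->link (cap 1). Sum = 8.

8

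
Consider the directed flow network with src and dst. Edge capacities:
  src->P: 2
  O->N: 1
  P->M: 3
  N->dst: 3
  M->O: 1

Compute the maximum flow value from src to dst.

Augment src->P->M->O->N->dst: bottleneck 1. Total 1.
No augmenting path remains in the residual graph.

1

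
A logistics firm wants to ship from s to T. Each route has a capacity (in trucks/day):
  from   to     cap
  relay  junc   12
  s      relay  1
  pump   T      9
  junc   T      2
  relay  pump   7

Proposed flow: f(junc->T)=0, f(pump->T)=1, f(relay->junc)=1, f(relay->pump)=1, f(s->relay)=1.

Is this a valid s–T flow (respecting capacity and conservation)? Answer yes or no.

Conservation fails at relay: inflow 1 ≠ outflow 2.

No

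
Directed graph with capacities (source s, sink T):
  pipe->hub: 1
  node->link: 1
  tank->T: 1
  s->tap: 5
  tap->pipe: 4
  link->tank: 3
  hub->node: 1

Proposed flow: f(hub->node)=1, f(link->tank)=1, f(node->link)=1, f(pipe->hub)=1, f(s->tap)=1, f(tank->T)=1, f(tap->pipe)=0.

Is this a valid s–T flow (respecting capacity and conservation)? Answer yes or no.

Conservation fails at tap: inflow 1 ≠ outflow 0.

No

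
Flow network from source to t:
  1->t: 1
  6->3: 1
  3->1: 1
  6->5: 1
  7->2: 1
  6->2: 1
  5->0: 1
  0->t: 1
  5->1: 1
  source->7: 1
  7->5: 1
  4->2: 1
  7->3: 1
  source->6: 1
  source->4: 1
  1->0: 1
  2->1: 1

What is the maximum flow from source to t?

2

Augment source->7->3->1->t: bottleneck 1. Total 1.
Augment source->6->5->0->t: bottleneck 1. Total 2.
No augmenting path remains in the residual graph.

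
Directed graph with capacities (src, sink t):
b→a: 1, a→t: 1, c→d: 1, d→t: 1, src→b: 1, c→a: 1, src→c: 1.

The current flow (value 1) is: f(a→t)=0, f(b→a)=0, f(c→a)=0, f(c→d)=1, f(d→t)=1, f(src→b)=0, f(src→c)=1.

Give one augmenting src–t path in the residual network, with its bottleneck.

Residual along src→b→a→t: src→b: 1, b→a: 1, a→t: 1.
Bottleneck = min = 1.

src→b→a→t, bottleneck 1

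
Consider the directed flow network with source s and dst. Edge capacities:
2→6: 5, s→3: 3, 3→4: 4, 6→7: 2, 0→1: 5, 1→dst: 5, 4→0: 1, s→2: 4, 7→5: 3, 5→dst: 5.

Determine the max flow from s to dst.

Augment s→2→6→7→5→dst: bottleneck 2. Total 2.
Augment s→3→4→0→1→dst: bottleneck 1. Total 3.
No augmenting path remains in the residual graph.

3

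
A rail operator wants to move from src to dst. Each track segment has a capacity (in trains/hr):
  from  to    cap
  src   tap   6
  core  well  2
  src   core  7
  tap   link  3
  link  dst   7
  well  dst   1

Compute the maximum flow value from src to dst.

4

Augment src→tap→link→dst: bottleneck 3. Total 3.
Augment src→core→well→dst: bottleneck 1. Total 4.
No augmenting path remains in the residual graph.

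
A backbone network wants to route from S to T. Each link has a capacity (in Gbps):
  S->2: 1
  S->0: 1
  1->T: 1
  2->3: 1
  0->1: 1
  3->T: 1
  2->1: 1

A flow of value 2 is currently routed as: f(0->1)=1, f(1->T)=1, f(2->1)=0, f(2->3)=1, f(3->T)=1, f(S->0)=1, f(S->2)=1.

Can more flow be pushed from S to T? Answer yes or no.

Residual reachable from S: {S}; T is not reachable.
Saturated cut: S->0, S->2 with total capacity 2 = current flow value. Flow is maximum.

No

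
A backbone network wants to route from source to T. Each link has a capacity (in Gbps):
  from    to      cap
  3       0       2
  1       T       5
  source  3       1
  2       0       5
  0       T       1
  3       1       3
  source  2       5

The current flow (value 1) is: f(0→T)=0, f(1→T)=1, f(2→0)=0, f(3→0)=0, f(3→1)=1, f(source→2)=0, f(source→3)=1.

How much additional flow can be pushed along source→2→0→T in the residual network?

Residual capacities along the path: source→2: 5, 2→0: 5, 0→T: 1.
Minimum is 1.

1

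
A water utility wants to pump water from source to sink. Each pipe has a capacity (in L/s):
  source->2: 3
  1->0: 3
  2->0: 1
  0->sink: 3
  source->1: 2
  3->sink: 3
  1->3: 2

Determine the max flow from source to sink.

Augment source->1->3->sink: bottleneck 2. Total 2.
Augment source->2->0->sink: bottleneck 1. Total 3.
No augmenting path remains in the residual graph.

3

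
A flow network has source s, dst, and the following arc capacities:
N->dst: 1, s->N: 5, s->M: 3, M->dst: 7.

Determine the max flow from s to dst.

4

Augment s->N->dst: bottleneck 1. Total 1.
Augment s->M->dst: bottleneck 3. Total 4.
No augmenting path remains in the residual graph.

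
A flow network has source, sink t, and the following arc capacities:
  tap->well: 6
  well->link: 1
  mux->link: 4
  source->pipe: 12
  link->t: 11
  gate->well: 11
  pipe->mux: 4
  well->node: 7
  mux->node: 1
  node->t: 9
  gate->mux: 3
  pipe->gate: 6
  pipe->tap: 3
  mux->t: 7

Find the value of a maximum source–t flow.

Augment source->pipe->mux->t: bottleneck 4. Total 4.
Augment source->pipe->gate->mux->t: bottleneck 3. Total 7.
Augment source->pipe->gate->well->link->t: bottleneck 1. Total 8.
Augment source->pipe->gate->well->node->t: bottleneck 2. Total 10.
Augment source->pipe->tap->well->node->t: bottleneck 2. Total 12.
No augmenting path remains in the residual graph.

12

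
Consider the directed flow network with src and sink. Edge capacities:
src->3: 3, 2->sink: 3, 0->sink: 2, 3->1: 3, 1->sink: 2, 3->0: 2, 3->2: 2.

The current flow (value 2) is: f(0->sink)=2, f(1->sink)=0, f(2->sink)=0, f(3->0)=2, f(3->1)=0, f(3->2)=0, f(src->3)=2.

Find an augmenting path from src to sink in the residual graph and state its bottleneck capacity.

Residual along src->3->2->sink: src->3: 1, 3->2: 2, 2->sink: 3.
Bottleneck = min = 1.

src->3->2->sink, bottleneck 1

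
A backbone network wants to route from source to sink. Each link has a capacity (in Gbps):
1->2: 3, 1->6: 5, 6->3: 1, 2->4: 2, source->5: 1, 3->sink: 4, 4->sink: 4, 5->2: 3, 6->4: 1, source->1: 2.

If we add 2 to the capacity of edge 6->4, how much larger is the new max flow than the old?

0

Original max flow = 3.
Edge 6->4 does not cross the min cut (source side {source}), so extra capacity there cannot help.
New max flow = 3. Increase = 0.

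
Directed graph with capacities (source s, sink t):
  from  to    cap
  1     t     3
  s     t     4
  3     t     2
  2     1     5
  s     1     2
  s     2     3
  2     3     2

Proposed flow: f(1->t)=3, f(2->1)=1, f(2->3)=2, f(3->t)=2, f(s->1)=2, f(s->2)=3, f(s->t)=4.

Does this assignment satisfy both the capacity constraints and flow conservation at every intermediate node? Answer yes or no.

Yes

Every edge has 0 ≤ f(e) ≤ cap(e).
At each intermediate node, inflow equals outflow.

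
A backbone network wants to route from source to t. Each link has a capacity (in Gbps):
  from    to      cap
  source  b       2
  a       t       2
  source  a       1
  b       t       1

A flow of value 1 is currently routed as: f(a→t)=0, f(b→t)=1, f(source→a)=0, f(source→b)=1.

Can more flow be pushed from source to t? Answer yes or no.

Residual path source→a→t has bottleneck 1 > 0.
Pushing 1 along it raises the flow to 2, so the given flow is not maximum.

Yes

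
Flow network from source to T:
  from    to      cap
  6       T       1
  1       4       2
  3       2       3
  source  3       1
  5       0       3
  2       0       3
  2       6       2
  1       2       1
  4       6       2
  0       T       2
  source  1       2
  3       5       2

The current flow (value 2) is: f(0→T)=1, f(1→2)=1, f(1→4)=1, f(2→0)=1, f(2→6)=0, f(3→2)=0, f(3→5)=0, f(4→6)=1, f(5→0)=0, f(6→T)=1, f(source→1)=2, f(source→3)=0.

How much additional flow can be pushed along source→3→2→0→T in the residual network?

1

Residual capacities along the path: source→3: 1, 3→2: 3, 2→0: 2, 0→T: 1.
Minimum is 1.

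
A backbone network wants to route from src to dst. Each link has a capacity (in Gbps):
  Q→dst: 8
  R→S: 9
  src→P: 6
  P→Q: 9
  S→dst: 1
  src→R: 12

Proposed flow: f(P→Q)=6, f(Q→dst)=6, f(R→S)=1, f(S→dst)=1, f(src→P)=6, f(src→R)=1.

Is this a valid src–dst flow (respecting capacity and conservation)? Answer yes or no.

Yes

Every edge has 0 ≤ f(e) ≤ cap(e).
At each intermediate node, inflow equals outflow.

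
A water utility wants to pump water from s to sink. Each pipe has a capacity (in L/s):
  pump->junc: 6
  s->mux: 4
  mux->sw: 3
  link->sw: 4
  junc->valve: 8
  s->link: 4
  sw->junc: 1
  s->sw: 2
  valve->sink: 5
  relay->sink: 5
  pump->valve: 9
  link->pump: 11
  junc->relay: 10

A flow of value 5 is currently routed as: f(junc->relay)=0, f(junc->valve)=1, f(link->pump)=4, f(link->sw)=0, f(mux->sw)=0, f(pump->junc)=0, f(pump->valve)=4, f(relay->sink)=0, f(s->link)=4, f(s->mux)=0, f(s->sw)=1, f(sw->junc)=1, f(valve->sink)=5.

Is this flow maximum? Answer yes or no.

Residual reachable from s: {mux, s, sw}; sink is not reachable.
Saturated cut: s->link, sw->junc with total capacity 5 = current flow value. Flow is maximum.

Yes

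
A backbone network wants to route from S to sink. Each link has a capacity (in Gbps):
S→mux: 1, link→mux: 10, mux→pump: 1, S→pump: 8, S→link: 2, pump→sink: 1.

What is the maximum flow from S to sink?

1

Augment S→pump→sink: bottleneck 1. Total 1.
No augmenting path remains in the residual graph.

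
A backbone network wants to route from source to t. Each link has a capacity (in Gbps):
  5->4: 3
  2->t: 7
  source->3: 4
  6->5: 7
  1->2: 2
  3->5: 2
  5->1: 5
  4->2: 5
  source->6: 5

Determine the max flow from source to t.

5

Augment source->6->5->4->2->t: bottleneck 3. Total 3.
Augment source->6->5->1->2->t: bottleneck 2. Total 5.
No augmenting path remains in the residual graph.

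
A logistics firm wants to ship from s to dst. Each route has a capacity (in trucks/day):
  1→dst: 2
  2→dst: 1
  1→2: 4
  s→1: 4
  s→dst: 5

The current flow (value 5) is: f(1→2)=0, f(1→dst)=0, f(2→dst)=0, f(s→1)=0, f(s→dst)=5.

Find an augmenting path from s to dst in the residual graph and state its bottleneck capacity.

Residual along s→1→dst: s→1: 4, 1→dst: 2.
Bottleneck = min = 2.

s→1→dst, bottleneck 2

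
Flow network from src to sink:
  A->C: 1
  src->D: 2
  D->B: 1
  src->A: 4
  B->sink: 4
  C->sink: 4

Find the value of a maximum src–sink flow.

Augment src->D->B->sink: bottleneck 1. Total 1.
Augment src->A->C->sink: bottleneck 1. Total 2.
No augmenting path remains in the residual graph.

2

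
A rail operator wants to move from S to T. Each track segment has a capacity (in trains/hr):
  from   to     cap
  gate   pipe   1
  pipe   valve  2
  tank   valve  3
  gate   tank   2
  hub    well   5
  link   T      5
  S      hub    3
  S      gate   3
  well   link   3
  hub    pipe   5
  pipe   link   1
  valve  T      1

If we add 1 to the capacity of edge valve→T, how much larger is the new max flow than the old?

Original max flow = 5.
After raising cap(valve→T), augmenting paths through that edge carry 1 more unit.
New max flow = 6. Increase = 1.

1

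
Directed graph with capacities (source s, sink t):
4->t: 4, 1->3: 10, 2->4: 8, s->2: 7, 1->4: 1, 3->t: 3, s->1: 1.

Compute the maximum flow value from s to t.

5

Augment s->2->4->t: bottleneck 4. Total 4.
Augment s->1->3->t: bottleneck 1. Total 5.
No augmenting path remains in the residual graph.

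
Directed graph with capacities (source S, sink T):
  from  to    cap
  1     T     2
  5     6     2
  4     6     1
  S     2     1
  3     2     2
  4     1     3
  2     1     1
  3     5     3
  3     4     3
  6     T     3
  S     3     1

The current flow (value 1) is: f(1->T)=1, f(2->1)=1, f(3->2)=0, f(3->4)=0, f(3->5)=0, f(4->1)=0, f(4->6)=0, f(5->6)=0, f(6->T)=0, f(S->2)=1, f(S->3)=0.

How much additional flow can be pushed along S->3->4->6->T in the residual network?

1

Residual capacities along the path: S->3: 1, 3->4: 3, 4->6: 1, 6->T: 3.
Minimum is 1.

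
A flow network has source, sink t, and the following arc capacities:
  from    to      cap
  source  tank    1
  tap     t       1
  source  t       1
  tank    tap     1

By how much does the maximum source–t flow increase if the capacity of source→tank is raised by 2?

Original max flow = 2.
Even with extra capacity on source→tank, another cut of capacity 2 remains binding.
New max flow = 2. Increase = 0.

0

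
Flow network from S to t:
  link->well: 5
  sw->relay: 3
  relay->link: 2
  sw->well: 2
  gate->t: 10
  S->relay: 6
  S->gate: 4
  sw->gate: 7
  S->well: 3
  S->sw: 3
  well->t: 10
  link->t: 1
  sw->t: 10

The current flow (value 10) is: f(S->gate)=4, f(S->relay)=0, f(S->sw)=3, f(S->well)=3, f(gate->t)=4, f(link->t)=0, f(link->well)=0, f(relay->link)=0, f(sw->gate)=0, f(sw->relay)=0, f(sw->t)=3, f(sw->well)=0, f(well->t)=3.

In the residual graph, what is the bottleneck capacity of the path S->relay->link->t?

1

Residual capacities along the path: S->relay: 6, relay->link: 2, link->t: 1.
Minimum is 1.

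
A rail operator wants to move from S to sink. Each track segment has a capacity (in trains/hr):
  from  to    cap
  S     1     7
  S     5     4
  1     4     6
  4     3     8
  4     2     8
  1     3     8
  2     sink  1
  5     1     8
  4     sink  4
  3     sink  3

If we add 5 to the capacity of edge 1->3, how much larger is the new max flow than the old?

0

Original max flow = 8.
Edge 1->3 does not cross the min cut (source side {1, 2, 3, 4, 5, S}), so extra capacity there cannot help.
New max flow = 8. Increase = 0.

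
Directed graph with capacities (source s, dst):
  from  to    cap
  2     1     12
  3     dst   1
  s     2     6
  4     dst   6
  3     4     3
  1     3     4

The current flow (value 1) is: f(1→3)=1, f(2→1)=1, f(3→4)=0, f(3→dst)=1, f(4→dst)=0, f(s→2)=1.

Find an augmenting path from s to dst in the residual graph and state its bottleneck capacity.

Residual along s→2→1→3→4→dst: s→2: 5, 2→1: 11, 1→3: 3, 3→4: 3, 4→dst: 6.
Bottleneck = min = 3.

s→2→1→3→4→dst, bottleneck 3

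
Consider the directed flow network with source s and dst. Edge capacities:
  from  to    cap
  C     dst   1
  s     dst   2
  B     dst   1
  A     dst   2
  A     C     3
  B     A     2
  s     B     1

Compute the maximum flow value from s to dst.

Augment s->dst: bottleneck 2. Total 2.
Augment s->B->dst: bottleneck 1. Total 3.
No augmenting path remains in the residual graph.

3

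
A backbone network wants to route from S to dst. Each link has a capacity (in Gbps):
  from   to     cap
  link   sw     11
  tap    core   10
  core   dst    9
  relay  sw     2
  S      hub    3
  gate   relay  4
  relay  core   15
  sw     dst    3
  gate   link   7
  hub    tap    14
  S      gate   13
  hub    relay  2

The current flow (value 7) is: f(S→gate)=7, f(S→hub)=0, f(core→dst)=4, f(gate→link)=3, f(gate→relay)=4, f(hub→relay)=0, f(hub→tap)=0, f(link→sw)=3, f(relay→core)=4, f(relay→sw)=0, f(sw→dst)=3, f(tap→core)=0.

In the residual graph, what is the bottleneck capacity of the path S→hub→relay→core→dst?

Residual capacities along the path: S→hub: 3, hub→relay: 2, relay→core: 11, core→dst: 5.
Minimum is 2.

2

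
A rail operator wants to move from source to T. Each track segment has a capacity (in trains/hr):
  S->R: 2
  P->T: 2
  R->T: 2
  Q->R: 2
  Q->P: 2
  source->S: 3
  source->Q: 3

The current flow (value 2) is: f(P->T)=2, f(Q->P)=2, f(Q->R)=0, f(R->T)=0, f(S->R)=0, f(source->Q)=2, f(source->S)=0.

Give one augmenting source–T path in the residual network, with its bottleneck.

Residual along source->Q->R->T: source->Q: 1, Q->R: 2, R->T: 2.
Bottleneck = min = 1.

source->Q->R->T, bottleneck 1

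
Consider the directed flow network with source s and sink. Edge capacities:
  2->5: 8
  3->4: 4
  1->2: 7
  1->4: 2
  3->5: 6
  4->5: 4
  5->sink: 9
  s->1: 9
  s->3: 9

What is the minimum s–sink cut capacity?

9

Max flow = 9 (via 2 augmenting paths).
In the residual at optimum, the set reachable from s is {1, 2, 3, 4, 5, s}.
Cut edges: 5->sink (cap 9). Sum = 9.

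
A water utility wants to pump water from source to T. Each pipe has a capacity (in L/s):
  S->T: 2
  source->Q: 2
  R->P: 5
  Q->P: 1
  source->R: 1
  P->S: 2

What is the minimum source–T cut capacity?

Max flow = 2 (via 2 augmenting paths).
In the residual at optimum, the set reachable from source is {Q, source}.
Cut edges: source->R (cap 1), Q->P (cap 1). Sum = 2.

2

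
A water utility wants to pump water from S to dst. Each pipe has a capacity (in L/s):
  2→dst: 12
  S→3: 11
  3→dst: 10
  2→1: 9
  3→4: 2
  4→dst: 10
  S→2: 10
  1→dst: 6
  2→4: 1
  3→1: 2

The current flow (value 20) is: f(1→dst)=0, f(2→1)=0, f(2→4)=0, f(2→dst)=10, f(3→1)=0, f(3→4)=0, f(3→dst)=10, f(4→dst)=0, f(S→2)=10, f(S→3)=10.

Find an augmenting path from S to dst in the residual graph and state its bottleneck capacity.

S→3→4→dst, bottleneck 1

Residual along S→3→4→dst: S→3: 1, 3→4: 2, 4→dst: 10.
Bottleneck = min = 1.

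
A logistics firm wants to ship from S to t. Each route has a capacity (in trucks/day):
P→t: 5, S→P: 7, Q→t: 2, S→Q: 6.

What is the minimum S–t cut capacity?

7

Max flow = 7 (via 2 augmenting paths).
In the residual at optimum, the set reachable from S is {P, Q, S}.
Cut edges: Q→t (cap 2), P→t (cap 5). Sum = 7.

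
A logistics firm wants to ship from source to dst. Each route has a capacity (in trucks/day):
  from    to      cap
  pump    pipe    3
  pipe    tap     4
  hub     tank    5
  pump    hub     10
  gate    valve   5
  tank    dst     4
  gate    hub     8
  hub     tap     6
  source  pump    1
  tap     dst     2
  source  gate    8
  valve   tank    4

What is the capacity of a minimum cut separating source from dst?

Max flow = 6 (via 2 augmenting paths).
In the residual at optimum, the set reachable from source is {gate, hub, pipe, pump, source, tank, tap, valve}.
Cut edges: tank→dst (cap 4), tap→dst (cap 2). Sum = 6.

6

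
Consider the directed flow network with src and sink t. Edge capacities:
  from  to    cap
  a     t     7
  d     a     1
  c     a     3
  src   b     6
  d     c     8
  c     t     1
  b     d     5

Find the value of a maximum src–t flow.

5

Augment src->b->d->c->t: bottleneck 1. Total 1.
Augment src->b->d->a->t: bottleneck 1. Total 2.
Augment src->b->d->c->a->t: bottleneck 3. Total 5.
No augmenting path remains in the residual graph.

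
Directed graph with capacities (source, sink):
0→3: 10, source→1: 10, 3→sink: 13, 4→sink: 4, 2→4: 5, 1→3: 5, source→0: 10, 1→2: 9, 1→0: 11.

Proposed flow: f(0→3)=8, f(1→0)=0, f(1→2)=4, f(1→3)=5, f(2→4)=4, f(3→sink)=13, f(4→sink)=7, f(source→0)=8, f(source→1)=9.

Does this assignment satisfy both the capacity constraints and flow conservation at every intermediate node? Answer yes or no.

No

Capacity violated on 4→sink: flow 7 > capacity 4.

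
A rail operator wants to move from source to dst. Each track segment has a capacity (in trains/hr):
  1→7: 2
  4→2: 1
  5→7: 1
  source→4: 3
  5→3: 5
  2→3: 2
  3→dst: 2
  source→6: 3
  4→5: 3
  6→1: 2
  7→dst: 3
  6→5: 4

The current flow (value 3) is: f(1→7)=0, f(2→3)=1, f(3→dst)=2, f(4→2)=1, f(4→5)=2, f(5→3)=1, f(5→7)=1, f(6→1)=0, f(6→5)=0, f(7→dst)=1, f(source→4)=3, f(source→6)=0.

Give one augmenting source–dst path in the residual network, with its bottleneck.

source→6→1→7→dst, bottleneck 2

Residual along source→6→1→7→dst: source→6: 3, 6→1: 2, 1→7: 2, 7→dst: 2.
Bottleneck = min = 2.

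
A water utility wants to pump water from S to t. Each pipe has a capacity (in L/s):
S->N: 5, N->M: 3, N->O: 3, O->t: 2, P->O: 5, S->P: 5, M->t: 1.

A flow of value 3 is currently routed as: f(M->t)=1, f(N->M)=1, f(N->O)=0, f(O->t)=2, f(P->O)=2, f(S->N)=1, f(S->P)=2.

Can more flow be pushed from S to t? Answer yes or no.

Residual reachable from S: {M, N, O, P, S}; t is not reachable.
Saturated cut: O->t, M->t with total capacity 3 = current flow value. Flow is maximum.

No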